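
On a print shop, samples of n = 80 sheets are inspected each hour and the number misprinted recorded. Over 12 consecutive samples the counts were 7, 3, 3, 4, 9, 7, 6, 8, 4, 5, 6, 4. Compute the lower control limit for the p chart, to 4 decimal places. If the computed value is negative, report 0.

p̄ = Σdᵢ / (k·n) = 66 / (12 × 80) = 0.06875
LCL = p̄ − 3·√(p̄(1−p̄)/n) = 0.06875 − 3 × 0.02829 = -0.01612 → 0 (negative, so LCL = 0)

0.0000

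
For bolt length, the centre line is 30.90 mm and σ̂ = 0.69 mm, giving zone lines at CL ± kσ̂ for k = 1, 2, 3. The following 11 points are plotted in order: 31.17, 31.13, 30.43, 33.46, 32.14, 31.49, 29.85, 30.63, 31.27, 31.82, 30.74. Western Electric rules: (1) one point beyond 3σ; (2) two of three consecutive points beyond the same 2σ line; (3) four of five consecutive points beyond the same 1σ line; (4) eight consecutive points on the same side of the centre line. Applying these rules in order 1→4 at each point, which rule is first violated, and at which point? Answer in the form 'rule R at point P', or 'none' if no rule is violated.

Zone of each point (C = within 1σ̂, B = 1σ̂–2σ̂, A = 2σ̂–3σ̂, * = beyond 3σ̂; sign = side of CL): 1:+C, 2:+C, 3:-C, 4:+*, 5:+B, 6:+C, 7:-B, 8:-C, 9:+C, 10:+B, 11:-C
Rule 1 (one point beyond the 3σ limits) is satisfied at point 4.

rule 1 at point 4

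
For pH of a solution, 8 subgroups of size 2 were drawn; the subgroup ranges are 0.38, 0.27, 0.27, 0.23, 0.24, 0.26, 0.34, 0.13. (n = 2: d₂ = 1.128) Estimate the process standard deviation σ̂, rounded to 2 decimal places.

R̄ = (0.38 + 0.27 + 0.27 + 0.23 + 0.24 + 0.26 + 0.34 + 0.13) / 8 = 0.2650
σ̂ = R̄ / d₂ = 0.2650 / 1.128 = 0.2349

0.23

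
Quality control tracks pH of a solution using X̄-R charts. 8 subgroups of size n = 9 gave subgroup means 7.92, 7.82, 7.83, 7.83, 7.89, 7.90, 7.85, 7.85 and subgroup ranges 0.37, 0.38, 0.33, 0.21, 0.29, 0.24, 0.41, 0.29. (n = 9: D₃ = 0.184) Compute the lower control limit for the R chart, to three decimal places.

R̄ = (0.37 + 0.38 + 0.33 + 0.21 + 0.29 + 0.24 + 0.41 + 0.29) / 8 = 2.5200 / 8 = 0.3150
LCL_R = D₃·R̄ = 0.184 × 0.3150 = 0.0580

0.058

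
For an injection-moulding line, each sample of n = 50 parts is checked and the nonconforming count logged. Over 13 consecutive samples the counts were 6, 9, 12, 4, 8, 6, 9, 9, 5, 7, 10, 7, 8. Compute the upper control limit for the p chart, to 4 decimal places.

0.3069

p̄ = Σdᵢ / (k·n) = 100 / (13 × 50) = 0.15385
UCL = p̄ + 3·√(p̄(1−p̄)/n) = 0.15385 + 3 × √(0.15385×0.84615/50) = 0.15385 + 3 × 0.05102 = 0.30692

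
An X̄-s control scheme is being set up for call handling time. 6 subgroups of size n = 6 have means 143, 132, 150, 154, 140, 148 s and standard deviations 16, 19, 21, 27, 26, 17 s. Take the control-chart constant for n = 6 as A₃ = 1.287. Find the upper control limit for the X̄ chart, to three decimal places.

X̄̄ = (143 + 132 + 150 + 154 + 140 + 148) / 6 = 144.5000
s̄ = (16 + 19 + 21 + 27 + 26 + 17) / 6 = 21.0000
UCL = X̄̄ + A₃·s̄ = 144.5000 + 1.287 × 21.0000 = 171.5270

171.527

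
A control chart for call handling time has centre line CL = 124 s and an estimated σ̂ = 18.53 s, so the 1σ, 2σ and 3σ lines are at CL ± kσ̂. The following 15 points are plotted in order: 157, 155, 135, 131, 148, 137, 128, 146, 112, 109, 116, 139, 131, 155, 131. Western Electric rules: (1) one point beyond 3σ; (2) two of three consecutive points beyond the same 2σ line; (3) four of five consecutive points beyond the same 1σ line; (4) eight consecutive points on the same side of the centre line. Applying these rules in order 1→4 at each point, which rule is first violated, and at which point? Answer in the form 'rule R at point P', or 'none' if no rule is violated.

Zone of each point (C = within 1σ̂, B = 1σ̂–2σ̂, A = 2σ̂–3σ̂, * = beyond 3σ̂; sign = side of CL): 1:+B, 2:+B, 3:+C, 4:+C, 5:+B, 6:+C, 7:+C, 8:+B, 9:-C, 10:-C, 11:-C, 12:+C, 13:+C, 14:+B, 15:+C
Rule 4 (eight consecutive points on the same side of the centre line) is satisfied at point 8.

rule 4 at point 8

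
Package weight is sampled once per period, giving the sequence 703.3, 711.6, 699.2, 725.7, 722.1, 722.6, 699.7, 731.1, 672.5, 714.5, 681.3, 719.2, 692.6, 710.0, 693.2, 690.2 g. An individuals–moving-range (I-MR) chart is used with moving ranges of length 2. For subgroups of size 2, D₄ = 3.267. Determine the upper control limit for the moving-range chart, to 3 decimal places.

74.292

Moving ranges: 8.3, 12.4, 26.5, 3.6, 0.5, 22.9, 31.4, 58.6, 42.0, 33.2, 37.9, 26.6, 17.4, 16.8, 3.0; M̄R̄ = 341.1000 / 15 = 22.7400
UCL_MR = D₄·M̄R̄ = 3.267 × 22.7400 = 74.2916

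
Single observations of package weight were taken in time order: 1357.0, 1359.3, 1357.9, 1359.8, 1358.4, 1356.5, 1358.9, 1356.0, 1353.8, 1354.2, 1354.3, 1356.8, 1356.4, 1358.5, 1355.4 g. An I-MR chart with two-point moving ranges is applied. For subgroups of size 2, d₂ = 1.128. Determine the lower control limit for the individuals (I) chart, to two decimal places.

X̄ = (1357.0 + 1359.3 + 1357.9 + 1359.8 + 1358.4 + 1356.5 + 1358.9 + 1356.0 + 1353.8 + 1354.2 + 1354.3 + 1356.8 + 1356.4 + 1358.5 + 1355.4) / 15 = 1356.8800
Moving ranges: 2.3, 1.4, 1.9, 1.4, 1.9, 2.4, 2.9, 2.2, 0.4, 0.1, 2.5, 0.4, 2.1, 3.1; M̄R̄ = 25.0000 / 14 = 1.7857
LCL = X̄ − 3·M̄R̄/d₂ = 1356.8800 − 3 × 1.7857 / 1.128 = 1352.1308

1352.13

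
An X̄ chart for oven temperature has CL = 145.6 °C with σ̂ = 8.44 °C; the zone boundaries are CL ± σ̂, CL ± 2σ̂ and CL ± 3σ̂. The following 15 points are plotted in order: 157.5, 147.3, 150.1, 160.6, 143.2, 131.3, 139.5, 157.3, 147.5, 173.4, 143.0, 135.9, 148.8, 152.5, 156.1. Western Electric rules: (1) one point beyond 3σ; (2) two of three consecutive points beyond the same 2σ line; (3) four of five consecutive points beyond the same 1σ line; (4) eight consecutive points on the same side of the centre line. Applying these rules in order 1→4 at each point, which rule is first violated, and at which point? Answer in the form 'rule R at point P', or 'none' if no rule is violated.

Zone of each point (C = within 1σ̂, B = 1σ̂–2σ̂, A = 2σ̂–3σ̂, * = beyond 3σ̂; sign = side of CL): 1:+B, 2:+C, 3:+C, 4:+B, 5:-C, 6:-B, 7:-C, 8:+B, 9:+C, 10:+*, 11:-C, 12:-B, 13:+C, 14:+C, 15:+B
Rule 1 (one point beyond the 3σ limits) is satisfied at point 10.

rule 1 at point 10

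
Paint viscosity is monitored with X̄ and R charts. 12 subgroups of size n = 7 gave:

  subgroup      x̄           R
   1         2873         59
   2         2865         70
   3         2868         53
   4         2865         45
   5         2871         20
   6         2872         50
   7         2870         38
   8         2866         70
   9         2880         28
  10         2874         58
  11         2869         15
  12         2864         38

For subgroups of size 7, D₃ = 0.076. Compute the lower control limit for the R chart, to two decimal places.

R̄ = (59 + 70 + 53 + 45 + 20 + 50 + 38 + 70 + 28 + 58 + 15 + 38) / 12 = 544.0000 / 12 = 45.3333
LCL_R = D₃·R̄ = 0.076 × 45.3333 = 3.4453

3.45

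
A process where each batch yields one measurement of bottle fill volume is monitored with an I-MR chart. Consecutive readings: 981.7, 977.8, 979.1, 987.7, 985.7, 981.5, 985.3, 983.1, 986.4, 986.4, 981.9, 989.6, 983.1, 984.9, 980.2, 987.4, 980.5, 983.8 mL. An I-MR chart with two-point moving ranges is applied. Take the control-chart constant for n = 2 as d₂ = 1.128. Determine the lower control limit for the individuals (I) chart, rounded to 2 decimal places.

X̄ = (981.7 + 977.8 + 979.1 + 987.7 + 985.7 + 981.5 + 985.3 + 983.1 + 986.4 + 986.4 + 981.9 + 989.6 + 983.1 + 984.9 + 980.2 + 987.4 + 980.5 + 983.8) / 18 = 983.6722
Moving ranges: 3.9, 1.3, 8.6, 2.0, 4.2, 3.8, 2.2, 3.3, 0.0, 4.5, 7.7, 6.5, 1.8, 4.7, 7.2, 6.9, 3.3; M̄R̄ = 71.9000 / 17 = 4.2294
LCL = X̄ − 3·M̄R̄/d₂ = 983.6722 − 3 × 4.2294 / 1.128 = 972.4238

972.42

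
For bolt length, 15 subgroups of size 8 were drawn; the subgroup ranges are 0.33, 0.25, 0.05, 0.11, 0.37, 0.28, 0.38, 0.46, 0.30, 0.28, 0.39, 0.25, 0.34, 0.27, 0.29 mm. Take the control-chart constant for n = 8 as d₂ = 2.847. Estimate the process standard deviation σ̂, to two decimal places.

0.10

R̄ = (0.33 + 0.25 + 0.05 + 0.11 + 0.37 + 0.28 + 0.38 + 0.46 + 0.30 + 0.28 + 0.39 + 0.25 + 0.34 + 0.27 + 0.29) / 15 = 0.2900
σ̂ = R̄ / d₂ = 0.2900 / 2.847 = 0.1019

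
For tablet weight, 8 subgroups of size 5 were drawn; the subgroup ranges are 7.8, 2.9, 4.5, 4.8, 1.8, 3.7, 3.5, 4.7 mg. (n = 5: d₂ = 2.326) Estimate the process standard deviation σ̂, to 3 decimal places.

R̄ = (7.8 + 2.9 + 4.5 + 4.8 + 1.8 + 3.7 + 3.5 + 4.7) / 8 = 4.2125
σ̂ = R̄ / d₂ = 4.2125 / 2.326 = 1.8110

1.811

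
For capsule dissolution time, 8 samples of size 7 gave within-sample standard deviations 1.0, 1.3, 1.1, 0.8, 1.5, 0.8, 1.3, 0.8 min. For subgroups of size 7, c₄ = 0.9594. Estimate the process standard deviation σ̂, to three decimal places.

s̄ = (1.0 + 1.3 + 1.1 + 0.8 + 1.5 + 0.8 + 1.3 + 0.8) / 8 = 1.0750
σ̂ = s̄ / c₄ = 1.0750 / 0.9594 = 1.1205

1.120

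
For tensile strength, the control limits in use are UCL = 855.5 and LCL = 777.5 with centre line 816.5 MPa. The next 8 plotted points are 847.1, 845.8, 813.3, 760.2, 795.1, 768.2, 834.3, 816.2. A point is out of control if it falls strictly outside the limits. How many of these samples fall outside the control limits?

Compare each point to [777.5, 855.5]: sample 4 = 760.2 < LCL; sample 6 = 768.2 < LCL.

2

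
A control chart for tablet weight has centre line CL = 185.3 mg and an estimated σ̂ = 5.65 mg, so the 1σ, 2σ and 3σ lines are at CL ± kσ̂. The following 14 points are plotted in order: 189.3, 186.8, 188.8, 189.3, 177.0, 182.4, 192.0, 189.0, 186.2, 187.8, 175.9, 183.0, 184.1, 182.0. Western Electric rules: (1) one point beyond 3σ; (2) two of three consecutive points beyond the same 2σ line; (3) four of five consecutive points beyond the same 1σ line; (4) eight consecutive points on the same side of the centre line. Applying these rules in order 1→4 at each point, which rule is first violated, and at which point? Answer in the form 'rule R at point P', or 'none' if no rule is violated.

none

Zone of each point (C = within 1σ̂, B = 1σ̂–2σ̂, A = 2σ̂–3σ̂, * = beyond 3σ̂; sign = side of CL): 1:+C, 2:+C, 3:+C, 4:+C, 5:-B, 6:-C, 7:+B, 8:+C, 9:+C, 10:+C, 11:-B, 12:-C, 13:-C, 14:-C
No rule fires across all 14 points.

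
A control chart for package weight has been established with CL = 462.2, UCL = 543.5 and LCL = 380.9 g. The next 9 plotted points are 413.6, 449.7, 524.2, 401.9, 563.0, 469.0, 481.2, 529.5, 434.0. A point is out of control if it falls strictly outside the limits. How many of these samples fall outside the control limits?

Compare each point to [380.9, 543.5]: sample 5 = 563.0 > UCL.

1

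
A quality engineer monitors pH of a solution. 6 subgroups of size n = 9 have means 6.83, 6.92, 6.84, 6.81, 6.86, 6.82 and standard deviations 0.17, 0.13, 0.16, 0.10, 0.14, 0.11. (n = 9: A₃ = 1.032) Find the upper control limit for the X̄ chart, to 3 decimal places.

6.986

X̄̄ = (6.83 + 6.92 + 6.84 + 6.81 + 6.86 + 6.82) / 6 = 6.8467
s̄ = (0.17 + 0.13 + 0.16 + 0.10 + 0.14 + 0.11) / 6 = 0.1350
UCL = X̄̄ + A₃·s̄ = 6.8467 + 1.032 × 0.1350 = 6.9860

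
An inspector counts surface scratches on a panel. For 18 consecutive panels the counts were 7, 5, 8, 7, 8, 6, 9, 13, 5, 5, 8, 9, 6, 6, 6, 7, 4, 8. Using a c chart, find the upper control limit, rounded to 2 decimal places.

15.02

c̄ = (7 + 5 + 8 + 7 + 8 + 6 + 9 + 13 + 5 + 5 + 8 + 9 + 6 + 6 + 6 + 7 + 4 + 8) / 18 = 127 / 18 = 7.0556
UCL = c̄ + 3√c̄ = 7.0556 + 3 × √7.0556 = 7.0556 + 3 × 2.6562 = 15.0242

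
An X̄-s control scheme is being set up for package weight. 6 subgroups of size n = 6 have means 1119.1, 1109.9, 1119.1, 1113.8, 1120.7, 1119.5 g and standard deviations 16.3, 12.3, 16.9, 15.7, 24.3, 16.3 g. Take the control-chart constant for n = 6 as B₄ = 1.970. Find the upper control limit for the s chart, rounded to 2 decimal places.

s̄ = (16.3 + 12.3 + 16.9 + 15.7 + 24.3 + 16.3) / 6 = 16.9667
UCL_s = B₄·s̄ = 1.970 × 16.9667 = 33.4243

33.42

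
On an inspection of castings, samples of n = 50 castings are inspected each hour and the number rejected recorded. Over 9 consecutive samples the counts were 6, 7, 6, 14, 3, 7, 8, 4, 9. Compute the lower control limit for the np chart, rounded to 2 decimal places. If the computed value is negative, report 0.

p̄ = Σdᵢ / (k·n) = 64 / (9 × 50) = 0.14222
LCL = np̄ − 3·√(np̄(1−p̄)) = 7.1111 − 3 × 2.4698 = -0.2982 → 0 (negative, so LCL = 0)

0.00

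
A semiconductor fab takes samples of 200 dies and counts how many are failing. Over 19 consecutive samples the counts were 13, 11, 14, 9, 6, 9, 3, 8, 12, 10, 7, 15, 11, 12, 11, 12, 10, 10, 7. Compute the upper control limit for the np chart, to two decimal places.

19.25

p̄ = Σdᵢ / (k·n) = 190 / (19 × 200) = 0.05000
UCL = np̄ + 3·√(np̄(1−p̄)) = 10.0000 + 3 × √(10.0000×0.95000) = 10.0000 + 3 × 3.0822 = 19.2466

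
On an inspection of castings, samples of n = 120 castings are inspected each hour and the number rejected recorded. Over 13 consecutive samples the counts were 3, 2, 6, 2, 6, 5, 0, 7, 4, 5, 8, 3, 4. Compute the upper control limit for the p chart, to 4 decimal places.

p̄ = Σdᵢ / (k·n) = 55 / (13 × 120) = 0.03526
UCL = p̄ + 3·√(p̄(1−p̄)/n) = 0.03526 + 3 × √(0.03526×0.96474/120) = 0.03526 + 3 × 0.01684 = 0.08576

0.0858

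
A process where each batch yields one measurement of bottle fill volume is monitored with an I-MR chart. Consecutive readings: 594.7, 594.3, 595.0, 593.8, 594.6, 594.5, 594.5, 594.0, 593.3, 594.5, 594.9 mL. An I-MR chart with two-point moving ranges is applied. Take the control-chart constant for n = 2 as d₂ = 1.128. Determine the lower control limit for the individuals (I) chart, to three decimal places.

592.777

X̄ = (594.7 + 594.3 + 595.0 + 593.8 + 594.6 + 594.5 + 594.5 + 594.0 + 593.3 + 594.5 + 594.9) / 11 = 594.3727
Moving ranges: 0.4, 0.7, 1.2, 0.8, 0.1, 0.0, 0.5, 0.7, 1.2, 0.4; M̄R̄ = 6.0000 / 10 = 0.6000
LCL = X̄ − 3·M̄R̄/d₂ = 594.3727 − 3 × 0.6000 / 1.128 = 592.7770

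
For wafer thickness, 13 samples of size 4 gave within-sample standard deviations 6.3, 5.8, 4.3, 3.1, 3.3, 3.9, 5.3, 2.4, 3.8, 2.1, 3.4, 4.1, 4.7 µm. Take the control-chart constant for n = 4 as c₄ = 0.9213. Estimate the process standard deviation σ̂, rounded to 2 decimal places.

s̄ = (6.3 + 5.8 + 4.3 + 3.1 + 3.3 + 3.9 + 5.3 + 2.4 + 3.8 + 2.1 + 3.4 + 4.1 + 4.7) / 13 = 4.0385
σ̂ = s̄ / c₄ = 4.0385 / 0.9213 = 4.3834

4.38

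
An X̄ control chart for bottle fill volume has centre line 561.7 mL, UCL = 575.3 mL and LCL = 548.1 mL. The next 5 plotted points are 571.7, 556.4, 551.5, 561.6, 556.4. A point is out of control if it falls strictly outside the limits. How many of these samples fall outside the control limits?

All 5 points lie within [548.1, 575.3].

0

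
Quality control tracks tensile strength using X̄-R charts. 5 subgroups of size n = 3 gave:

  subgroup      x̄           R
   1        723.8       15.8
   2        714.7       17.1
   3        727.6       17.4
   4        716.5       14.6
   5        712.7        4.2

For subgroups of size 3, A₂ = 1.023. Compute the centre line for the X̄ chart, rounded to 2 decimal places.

X̄̄ = (723.8 + 714.7 + 727.6 + 716.5 + 712.7) / 5 = 3595.3000 / 5 = 719.0600
CL = X̄̄ = 719.0600

719.06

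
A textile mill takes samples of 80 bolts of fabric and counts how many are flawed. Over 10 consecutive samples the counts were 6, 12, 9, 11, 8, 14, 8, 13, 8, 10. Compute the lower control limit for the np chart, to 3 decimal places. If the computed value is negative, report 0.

p̄ = Σdᵢ / (k·n) = 99 / (10 × 80) = 0.12375
LCL = np̄ − 3·√(np̄(1−p̄)) = 9.9000 − 3 × 2.9453 = 1.0641

1.064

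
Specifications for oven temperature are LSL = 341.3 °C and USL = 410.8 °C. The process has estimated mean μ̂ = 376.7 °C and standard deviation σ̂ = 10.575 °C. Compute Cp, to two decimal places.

1.10

Cp = (USL − LSL) / (6σ̂) = (410.8 − 341.3) / (6 × 10.575) = 69.5000 / 63.4500 = 1.0954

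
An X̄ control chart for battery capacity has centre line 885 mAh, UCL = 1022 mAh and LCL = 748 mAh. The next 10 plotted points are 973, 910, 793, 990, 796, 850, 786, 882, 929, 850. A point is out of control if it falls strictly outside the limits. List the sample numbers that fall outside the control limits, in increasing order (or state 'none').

All 10 points lie within [748, 1022].

none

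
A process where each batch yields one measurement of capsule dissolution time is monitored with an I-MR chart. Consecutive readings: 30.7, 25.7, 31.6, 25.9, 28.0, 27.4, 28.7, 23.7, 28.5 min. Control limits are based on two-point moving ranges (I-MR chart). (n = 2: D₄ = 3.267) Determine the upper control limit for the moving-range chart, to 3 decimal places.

Moving ranges: 5.0, 5.9, 5.7, 2.1, 0.6, 1.3, 5.0, 4.8; M̄R̄ = 30.4000 / 8 = 3.8000
UCL_MR = D₄·M̄R̄ = 3.267 × 3.8000 = 12.4146

12.415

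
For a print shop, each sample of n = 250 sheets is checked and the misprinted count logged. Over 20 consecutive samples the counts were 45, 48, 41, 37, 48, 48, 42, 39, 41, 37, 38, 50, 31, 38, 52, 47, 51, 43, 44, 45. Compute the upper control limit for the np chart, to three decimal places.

61.192

p̄ = Σdᵢ / (k·n) = 865 / (20 × 250) = 0.17300
UCL = np̄ + 3·√(np̄(1−p̄)) = 43.2500 + 3 × √(43.2500×0.82700) = 43.2500 + 3 × 5.9806 = 61.1918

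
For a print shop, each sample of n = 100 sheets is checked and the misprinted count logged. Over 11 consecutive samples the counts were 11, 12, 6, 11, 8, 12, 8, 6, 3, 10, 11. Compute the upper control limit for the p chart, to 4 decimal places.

p̄ = Σdᵢ / (k·n) = 98 / (11 × 100) = 0.08909
UCL = p̄ + 3·√(p̄(1−p̄)/n) = 0.08909 + 3 × √(0.08909×0.91091/100) = 0.08909 + 3 × 0.02849 = 0.17455

0.1746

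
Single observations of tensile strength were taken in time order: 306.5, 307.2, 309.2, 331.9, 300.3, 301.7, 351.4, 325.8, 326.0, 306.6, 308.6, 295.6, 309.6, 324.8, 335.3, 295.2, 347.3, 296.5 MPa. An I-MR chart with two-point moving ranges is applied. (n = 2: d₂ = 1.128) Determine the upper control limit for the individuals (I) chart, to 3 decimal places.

370.440

X̄ = (306.5 + 307.2 + 309.2 + 331.9 + 300.3 + 301.7 + 351.4 + 325.8 + 326.0 + 306.6 + 308.6 + 295.6 + 309.6 + 324.8 + 335.3 + 295.2 + 347.3 + 296.5) / 18 = 315.5278
Moving ranges: 0.7, 2.0, 22.7, 31.6, 1.4, 49.7, 25.6, 0.2, 19.4, 2.0, 13.0, 14.0, 15.2, 10.5, 40.1, 52.1, 50.8; M̄R̄ = 351.0000 / 17 = 20.6471
UCL = X̄ + 3·M̄R̄/d₂ = 315.5278 + 3 × 20.6471 / 1.128 = 370.4402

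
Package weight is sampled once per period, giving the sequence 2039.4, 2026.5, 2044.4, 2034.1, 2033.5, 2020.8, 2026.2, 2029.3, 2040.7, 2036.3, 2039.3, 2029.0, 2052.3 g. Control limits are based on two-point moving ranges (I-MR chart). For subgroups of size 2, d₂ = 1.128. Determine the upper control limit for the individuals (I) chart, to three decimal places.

2060.308

X̄ = (2039.4 + 2026.5 + 2044.4 + 2034.1 + 2033.5 + 2020.8 + 2026.2 + 2029.3 + 2040.7 + 2036.3 + 2039.3 + 2029.0 + 2052.3) / 13 = 2034.7538
Moving ranges: 12.9, 17.9, 10.3, 0.6, 12.7, 5.4, 3.1, 11.4, 4.4, 3.0, 10.3, 23.3; M̄R̄ = 115.3000 / 12 = 9.6083
UCL = X̄ + 3·M̄R̄/d₂ = 2034.7538 + 3 × 9.6083 / 1.128 = 2060.3079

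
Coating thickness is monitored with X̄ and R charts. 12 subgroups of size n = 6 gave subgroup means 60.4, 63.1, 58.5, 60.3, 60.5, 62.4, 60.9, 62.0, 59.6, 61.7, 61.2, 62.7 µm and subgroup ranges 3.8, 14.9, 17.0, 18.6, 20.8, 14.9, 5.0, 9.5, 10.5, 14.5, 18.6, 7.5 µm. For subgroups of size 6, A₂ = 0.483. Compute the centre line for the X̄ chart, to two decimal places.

61.11

X̄̄ = (60.4 + 63.1 + 58.5 + 60.3 + 60.5 + 62.4 + 60.9 + 62.0 + 59.6 + 61.7 + 61.2 + 62.7) / 12 = 733.3000 / 12 = 61.1083
CL = X̄̄ = 61.1083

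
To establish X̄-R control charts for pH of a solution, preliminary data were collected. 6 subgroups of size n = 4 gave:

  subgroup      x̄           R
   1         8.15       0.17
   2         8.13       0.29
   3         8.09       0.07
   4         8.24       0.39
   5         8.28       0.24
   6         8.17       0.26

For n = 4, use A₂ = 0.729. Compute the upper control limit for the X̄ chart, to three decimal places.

X̄̄ = (8.15 + 8.13 + 8.09 + 8.24 + 8.28 + 8.17) / 6 = 49.0600 / 6 = 8.1767
R̄ = (0.17 + 0.29 + 0.07 + 0.39 + 0.24 + 0.26) / 6 = 1.4200 / 6 = 0.2367
UCL = X̄̄ + A₂·R̄ = 8.1767 + 0.729 × 0.2367 = 8.3492

8.349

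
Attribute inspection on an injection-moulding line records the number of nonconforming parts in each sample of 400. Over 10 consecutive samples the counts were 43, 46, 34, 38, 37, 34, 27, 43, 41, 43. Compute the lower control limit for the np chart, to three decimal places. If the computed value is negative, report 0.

p̄ = Σdᵢ / (k·n) = 386 / (10 × 400) = 0.09650
LCL = np̄ − 3·√(np̄(1−p̄)) = 38.6000 − 3 × 5.9055 = 20.8835

20.883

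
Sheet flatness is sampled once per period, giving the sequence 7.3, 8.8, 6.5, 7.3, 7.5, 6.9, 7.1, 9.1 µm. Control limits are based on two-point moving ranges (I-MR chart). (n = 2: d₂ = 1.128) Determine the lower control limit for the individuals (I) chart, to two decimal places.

4.67

X̄ = (7.3 + 8.8 + 6.5 + 7.3 + 7.5 + 6.9 + 7.1 + 9.1) / 8 = 7.5625
Moving ranges: 1.5, 2.3, 0.8, 0.2, 0.6, 0.2, 2.0; M̄R̄ = 7.6000 / 7 = 1.0857
LCL = X̄ − 3·M̄R̄/d₂ = 7.5625 − 3 × 1.0857 / 1.128 = 4.6750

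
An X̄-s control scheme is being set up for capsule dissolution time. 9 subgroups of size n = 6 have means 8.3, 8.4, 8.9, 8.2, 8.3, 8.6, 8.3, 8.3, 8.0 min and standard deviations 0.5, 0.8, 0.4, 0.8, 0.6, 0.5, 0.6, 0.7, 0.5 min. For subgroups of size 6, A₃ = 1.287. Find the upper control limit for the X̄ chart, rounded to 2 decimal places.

X̄̄ = (8.3 + 8.4 + 8.9 + 8.2 + 8.3 + 8.6 + 8.3 + 8.3 + 8.0) / 9 = 8.3667
s̄ = (0.5 + 0.8 + 0.4 + 0.8 + 0.6 + 0.5 + 0.6 + 0.7 + 0.5) / 9 = 0.6000
UCL = X̄̄ + A₃·s̄ = 8.3667 + 1.287 × 0.6000 = 9.1389

9.14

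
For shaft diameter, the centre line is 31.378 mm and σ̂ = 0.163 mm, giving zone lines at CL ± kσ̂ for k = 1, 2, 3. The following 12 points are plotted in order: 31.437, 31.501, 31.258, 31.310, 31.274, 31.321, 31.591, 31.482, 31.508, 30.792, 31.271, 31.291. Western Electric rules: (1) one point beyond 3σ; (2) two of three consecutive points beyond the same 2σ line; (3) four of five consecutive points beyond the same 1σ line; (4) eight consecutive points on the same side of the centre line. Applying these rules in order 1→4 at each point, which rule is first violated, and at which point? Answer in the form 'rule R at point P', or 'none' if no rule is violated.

Zone of each point (C = within 1σ̂, B = 1σ̂–2σ̂, A = 2σ̂–3σ̂, * = beyond 3σ̂; sign = side of CL): 1:+C, 2:+C, 3:-C, 4:-C, 5:-C, 6:-C, 7:+B, 8:+C, 9:+C, 10:-*, 11:-C, 12:-C
Rule 1 (one point beyond the 3σ limits) is satisfied at point 10.

rule 1 at point 10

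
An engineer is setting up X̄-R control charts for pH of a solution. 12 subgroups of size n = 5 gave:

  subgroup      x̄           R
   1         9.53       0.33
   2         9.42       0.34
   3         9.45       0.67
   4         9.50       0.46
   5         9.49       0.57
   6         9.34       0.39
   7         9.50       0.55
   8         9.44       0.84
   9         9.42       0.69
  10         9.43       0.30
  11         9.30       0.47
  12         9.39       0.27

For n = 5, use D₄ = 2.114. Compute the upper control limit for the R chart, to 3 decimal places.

1.036

R̄ = (0.33 + 0.34 + 0.67 + 0.46 + 0.57 + 0.39 + 0.55 + 0.84 + 0.69 + 0.30 + 0.47 + 0.27) / 12 = 5.8800 / 12 = 0.4900
UCL_R = D₄·R̄ = 2.114 × 0.4900 = 1.0359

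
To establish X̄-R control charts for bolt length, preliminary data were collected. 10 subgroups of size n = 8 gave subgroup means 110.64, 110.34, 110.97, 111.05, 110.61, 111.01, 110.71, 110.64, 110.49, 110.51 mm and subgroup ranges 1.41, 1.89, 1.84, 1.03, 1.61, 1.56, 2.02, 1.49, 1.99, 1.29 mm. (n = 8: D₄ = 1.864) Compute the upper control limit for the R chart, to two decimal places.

3.01

R̄ = (1.41 + 1.89 + 1.84 + 1.03 + 1.61 + 1.56 + 2.02 + 1.49 + 1.99 + 1.29) / 10 = 16.1300 / 10 = 1.6130
UCL_R = D₄·R̄ = 1.864 × 1.6130 = 3.0066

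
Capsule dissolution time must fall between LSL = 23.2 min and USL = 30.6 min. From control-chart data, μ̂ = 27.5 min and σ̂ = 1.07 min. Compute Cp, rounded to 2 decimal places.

Cp = (USL − LSL) / (6σ̂) = (30.6 − 23.2) / (6 × 1.07) = 7.4000 / 6.4200 = 1.1526

1.15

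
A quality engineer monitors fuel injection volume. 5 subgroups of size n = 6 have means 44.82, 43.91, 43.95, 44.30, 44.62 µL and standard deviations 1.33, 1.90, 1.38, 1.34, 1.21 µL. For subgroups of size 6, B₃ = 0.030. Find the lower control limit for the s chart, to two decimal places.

0.04

s̄ = (1.33 + 1.90 + 1.38 + 1.34 + 1.21) / 5 = 1.4320
LCL_s = B₃·s̄ = 0.030 × 1.4320 = 0.0430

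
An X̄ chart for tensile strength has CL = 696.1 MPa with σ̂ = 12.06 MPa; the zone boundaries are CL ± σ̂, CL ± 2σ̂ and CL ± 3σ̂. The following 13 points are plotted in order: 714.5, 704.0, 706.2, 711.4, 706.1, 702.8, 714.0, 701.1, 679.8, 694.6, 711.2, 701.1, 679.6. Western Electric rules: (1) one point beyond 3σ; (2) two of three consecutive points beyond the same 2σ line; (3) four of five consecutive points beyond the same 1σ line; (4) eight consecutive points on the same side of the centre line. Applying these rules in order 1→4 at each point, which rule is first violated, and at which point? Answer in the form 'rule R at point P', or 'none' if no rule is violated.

Zone of each point (C = within 1σ̂, B = 1σ̂–2σ̂, A = 2σ̂–3σ̂, * = beyond 3σ̂; sign = side of CL): 1:+B, 2:+C, 3:+C, 4:+B, 5:+C, 6:+C, 7:+B, 8:+C, 9:-B, 10:-C, 11:+B, 12:+C, 13:-B
Rule 4 (eight consecutive points on the same side of the centre line) is satisfied at point 8.

rule 4 at point 8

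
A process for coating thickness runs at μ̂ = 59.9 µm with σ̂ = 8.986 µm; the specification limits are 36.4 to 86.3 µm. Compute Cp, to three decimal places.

Cp = (USL − LSL) / (6σ̂) = (86.3 − 36.4) / (6 × 8.986) = 49.9000 / 53.9160 = 0.9255

0.926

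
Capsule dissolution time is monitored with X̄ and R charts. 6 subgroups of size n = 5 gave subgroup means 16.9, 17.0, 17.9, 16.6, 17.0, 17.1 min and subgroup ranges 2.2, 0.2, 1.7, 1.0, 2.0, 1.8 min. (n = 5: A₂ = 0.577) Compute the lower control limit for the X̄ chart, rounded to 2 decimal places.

16.23

X̄̄ = (16.9 + 17.0 + 17.9 + 16.6 + 17.0 + 17.1) / 6 = 102.5000 / 6 = 17.0833
R̄ = (2.2 + 0.2 + 1.7 + 1.0 + 2.0 + 1.8) / 6 = 8.9000 / 6 = 1.4833
LCL = X̄̄ − A₂·R̄ = 17.0833 − 0.577 × 1.4833 = 16.2274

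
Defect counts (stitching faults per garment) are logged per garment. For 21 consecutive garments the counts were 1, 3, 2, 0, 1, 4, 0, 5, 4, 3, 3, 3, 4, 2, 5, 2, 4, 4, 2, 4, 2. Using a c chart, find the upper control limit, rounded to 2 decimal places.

c̄ = (1 + 3 + 2 + 0 + 1 + 4 + 0 + 5 + 4 + 3 + 3 + 3 + 4 + 2 + 5 + 2 + 4 + 4 + 2 + 4 + 2) / 21 = 58 / 21 = 2.7619
UCL = c̄ + 3√c̄ = 2.7619 + 3 × √2.7619 = 2.7619 + 3 × 1.6619 = 7.7476

7.75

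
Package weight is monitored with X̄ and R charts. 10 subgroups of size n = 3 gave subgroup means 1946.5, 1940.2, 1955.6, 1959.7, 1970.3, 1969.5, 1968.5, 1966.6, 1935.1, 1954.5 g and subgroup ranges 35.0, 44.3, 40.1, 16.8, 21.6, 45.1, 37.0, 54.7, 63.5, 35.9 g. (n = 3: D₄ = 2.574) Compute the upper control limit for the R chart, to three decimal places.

R̄ = (35.0 + 44.3 + 40.1 + 16.8 + 21.6 + 45.1 + 37.0 + 54.7 + 63.5 + 35.9) / 10 = 394.0000 / 10 = 39.4000
UCL_R = D₄·R̄ = 2.574 × 39.4000 = 101.4156

101.416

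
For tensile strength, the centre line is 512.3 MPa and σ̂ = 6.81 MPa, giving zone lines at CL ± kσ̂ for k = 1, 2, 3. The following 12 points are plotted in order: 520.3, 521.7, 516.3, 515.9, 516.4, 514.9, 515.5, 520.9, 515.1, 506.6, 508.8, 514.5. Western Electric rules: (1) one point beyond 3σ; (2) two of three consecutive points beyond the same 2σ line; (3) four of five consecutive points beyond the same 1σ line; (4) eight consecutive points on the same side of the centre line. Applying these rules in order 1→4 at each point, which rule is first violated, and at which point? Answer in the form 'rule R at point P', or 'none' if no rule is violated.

rule 4 at point 8

Zone of each point (C = within 1σ̂, B = 1σ̂–2σ̂, A = 2σ̂–3σ̂, * = beyond 3σ̂; sign = side of CL): 1:+B, 2:+B, 3:+C, 4:+C, 5:+C, 6:+C, 7:+C, 8:+B, 9:+C, 10:-C, 11:-C, 12:+C
Rule 4 (eight consecutive points on the same side of the centre line) is satisfied at point 8.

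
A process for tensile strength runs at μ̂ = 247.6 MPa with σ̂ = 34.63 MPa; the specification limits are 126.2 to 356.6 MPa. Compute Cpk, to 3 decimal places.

Cpu = (USL − μ̂) / (3σ̂) = (356.6 − 247.6) / (3 × 34.63) = 1.0492; Cpl = (μ̂ − LSL) / (3σ̂) = (247.6 − 126.2) / (3 × 34.63) = 1.1685; Cpk = min(Cpu, Cpl) = 1.0492

1.049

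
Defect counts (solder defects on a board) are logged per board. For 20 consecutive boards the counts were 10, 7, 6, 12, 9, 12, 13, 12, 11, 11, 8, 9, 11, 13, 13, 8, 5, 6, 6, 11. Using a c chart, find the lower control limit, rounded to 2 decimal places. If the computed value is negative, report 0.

0.33

c̄ = (10 + 7 + 6 + 12 + 9 + 12 + 13 + 12 + 11 + 11 + 8 + 9 + 11 + 13 + 13 + 8 + 5 + 6 + 6 + 11) / 20 = 193 / 20 = 9.6500
LCL = c̄ − 3√c̄ = 9.6500 − 3 × 3.1064 = 0.3307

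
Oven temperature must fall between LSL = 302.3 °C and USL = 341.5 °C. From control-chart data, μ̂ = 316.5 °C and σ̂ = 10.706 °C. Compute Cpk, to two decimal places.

0.44

Cpu = (USL − μ̂) / (3σ̂) = (341.5 − 316.5) / (3 × 10.706) = 0.7784; Cpl = (μ̂ − LSL) / (3σ̂) = (316.5 − 302.3) / (3 × 10.706) = 0.4421; Cpk = min(Cpu, Cpl) = 0.4421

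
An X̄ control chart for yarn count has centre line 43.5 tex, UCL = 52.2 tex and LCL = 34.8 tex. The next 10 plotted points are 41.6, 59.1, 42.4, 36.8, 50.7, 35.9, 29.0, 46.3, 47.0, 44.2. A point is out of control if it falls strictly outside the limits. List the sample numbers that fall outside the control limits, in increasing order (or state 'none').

Compare each point to [34.8, 52.2]: sample 2 = 59.1 > UCL; sample 7 = 29.0 < LCL.

2, 7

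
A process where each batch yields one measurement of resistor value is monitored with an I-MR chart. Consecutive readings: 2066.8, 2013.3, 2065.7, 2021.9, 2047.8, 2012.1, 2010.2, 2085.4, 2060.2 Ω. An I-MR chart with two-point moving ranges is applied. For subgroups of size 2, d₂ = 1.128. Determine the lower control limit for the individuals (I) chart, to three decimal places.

X̄ = (2066.8 + 2013.3 + 2065.7 + 2021.9 + 2047.8 + 2012.1 + 2010.2 + 2085.4 + 2060.2) / 9 = 2042.6000
Moving ranges: 53.5, 52.4, 43.8, 25.9, 35.7, 1.9, 75.2, 25.2; M̄R̄ = 313.6000 / 8 = 39.2000
LCL = X̄ − 3·M̄R̄/d₂ = 2042.6000 − 3 × 39.2000 / 1.128 = 1938.3447

1938.345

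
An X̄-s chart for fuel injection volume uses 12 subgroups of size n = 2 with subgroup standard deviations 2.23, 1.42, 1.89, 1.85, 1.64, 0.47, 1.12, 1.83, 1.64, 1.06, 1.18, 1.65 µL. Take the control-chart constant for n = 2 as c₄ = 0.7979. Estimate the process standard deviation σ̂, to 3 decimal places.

s̄ = (2.23 + 1.42 + 1.89 + 1.85 + 1.64 + 0.47 + 1.12 + 1.83 + 1.64 + 1.06 + 1.18 + 1.65) / 12 = 1.4983
σ̂ = s̄ / c₄ = 1.4983 / 0.7979 = 1.8778

1.878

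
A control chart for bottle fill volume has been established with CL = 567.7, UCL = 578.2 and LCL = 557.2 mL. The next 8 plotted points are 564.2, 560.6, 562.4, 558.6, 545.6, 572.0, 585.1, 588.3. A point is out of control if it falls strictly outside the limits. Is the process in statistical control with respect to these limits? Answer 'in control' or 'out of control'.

Compare each point to [557.2, 578.2]: sample 5 = 545.6 < LCL; sample 7 = 585.1 > UCL; sample 8 = 588.3 > UCL.

out of control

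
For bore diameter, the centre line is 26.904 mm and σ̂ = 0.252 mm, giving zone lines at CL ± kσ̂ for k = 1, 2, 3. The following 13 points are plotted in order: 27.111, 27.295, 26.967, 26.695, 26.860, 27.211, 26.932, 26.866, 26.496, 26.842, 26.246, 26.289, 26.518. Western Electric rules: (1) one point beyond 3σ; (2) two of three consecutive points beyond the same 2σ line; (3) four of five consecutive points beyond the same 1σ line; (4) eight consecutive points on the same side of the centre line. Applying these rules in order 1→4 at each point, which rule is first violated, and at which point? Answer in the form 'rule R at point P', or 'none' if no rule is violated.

rule 2 at point 12

Zone of each point (C = within 1σ̂, B = 1σ̂–2σ̂, A = 2σ̂–3σ̂, * = beyond 3σ̂; sign = side of CL): 1:+C, 2:+B, 3:+C, 4:-C, 5:-C, 6:+B, 7:+C, 8:-C, 9:-B, 10:-C, 11:-A, 12:-A, 13:-B
Rule 2 (two of three consecutive points beyond the same 2σ limit) is satisfied at point 12.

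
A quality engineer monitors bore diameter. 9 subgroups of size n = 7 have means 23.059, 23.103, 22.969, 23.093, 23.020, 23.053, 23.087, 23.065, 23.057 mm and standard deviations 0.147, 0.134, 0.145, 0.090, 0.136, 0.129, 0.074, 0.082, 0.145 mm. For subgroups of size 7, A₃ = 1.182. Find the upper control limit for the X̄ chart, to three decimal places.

X̄̄ = (23.059 + 23.103 + 22.969 + 23.093 + 23.020 + 23.053 + 23.087 + 23.065 + 23.057) / 9 = 23.0562
s̄ = (0.147 + 0.134 + 0.145 + 0.090 + 0.136 + 0.129 + 0.074 + 0.082 + 0.145) / 9 = 0.1202
UCL = X̄̄ + A₃·s̄ = 23.0562 + 1.182 × 0.1202 = 23.1983

23.198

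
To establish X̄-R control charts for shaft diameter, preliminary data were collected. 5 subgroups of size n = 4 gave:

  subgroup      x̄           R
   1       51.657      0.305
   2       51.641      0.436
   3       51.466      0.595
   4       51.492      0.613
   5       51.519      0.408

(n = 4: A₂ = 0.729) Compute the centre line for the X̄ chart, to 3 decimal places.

X̄̄ = (51.657 + 51.641 + 51.466 + 51.492 + 51.519) / 5 = 257.7750 / 5 = 51.5550
CL = X̄̄ = 51.5550

51.555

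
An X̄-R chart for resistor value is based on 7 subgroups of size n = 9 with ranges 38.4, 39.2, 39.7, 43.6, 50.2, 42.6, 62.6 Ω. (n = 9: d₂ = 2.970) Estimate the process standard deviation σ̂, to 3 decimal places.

R̄ = (38.4 + 39.2 + 39.7 + 43.6 + 50.2 + 42.6 + 62.6) / 7 = 45.1857
σ̂ = R̄ / d₂ = 45.1857 / 2.970 = 15.2140

15.214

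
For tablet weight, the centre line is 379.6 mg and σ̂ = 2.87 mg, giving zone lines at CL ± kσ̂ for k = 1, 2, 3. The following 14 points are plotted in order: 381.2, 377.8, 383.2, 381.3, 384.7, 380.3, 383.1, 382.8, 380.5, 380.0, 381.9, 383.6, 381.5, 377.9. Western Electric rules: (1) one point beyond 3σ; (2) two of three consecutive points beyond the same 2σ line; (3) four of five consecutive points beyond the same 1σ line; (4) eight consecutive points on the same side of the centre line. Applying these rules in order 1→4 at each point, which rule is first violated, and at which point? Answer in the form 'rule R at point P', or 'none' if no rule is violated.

rule 4 at point 10

Zone of each point (C = within 1σ̂, B = 1σ̂–2σ̂, A = 2σ̂–3σ̂, * = beyond 3σ̂; sign = side of CL): 1:+C, 2:-C, 3:+B, 4:+C, 5:+B, 6:+C, 7:+B, 8:+B, 9:+C, 10:+C, 11:+C, 12:+B, 13:+C, 14:-C
Rule 4 (eight consecutive points on the same side of the centre line) is satisfied at point 10.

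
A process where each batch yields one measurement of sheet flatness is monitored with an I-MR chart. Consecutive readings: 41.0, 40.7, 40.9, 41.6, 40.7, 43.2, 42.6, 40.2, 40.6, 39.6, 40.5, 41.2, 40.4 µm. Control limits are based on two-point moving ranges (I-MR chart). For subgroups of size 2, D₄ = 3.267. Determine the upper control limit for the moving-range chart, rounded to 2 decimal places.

Moving ranges: 0.3, 0.2, 0.7, 0.9, 2.5, 0.6, 2.4, 0.4, 1.0, 0.9, 0.7, 0.8; M̄R̄ = 11.4000 / 12 = 0.9500
UCL_MR = D₄·M̄R̄ = 3.267 × 0.9500 = 3.1037

3.10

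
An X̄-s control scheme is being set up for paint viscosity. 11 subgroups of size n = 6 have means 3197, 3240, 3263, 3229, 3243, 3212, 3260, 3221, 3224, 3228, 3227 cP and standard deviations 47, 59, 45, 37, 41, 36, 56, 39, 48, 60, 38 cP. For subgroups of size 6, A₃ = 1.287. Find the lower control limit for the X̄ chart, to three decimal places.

X̄̄ = (3197 + 3240 + 3263 + 3229 + 3243 + 3212 + 3260 + 3221 + 3224 + 3228 + 3227) / 11 = 3231.2727
s̄ = (47 + 59 + 45 + 37 + 41 + 36 + 56 + 39 + 48 + 60 + 38) / 11 = 46.0000
LCL = X̄̄ − A₃·s̄ = 3231.2727 − 1.287 × 46.0000 = 3172.0707

3172.071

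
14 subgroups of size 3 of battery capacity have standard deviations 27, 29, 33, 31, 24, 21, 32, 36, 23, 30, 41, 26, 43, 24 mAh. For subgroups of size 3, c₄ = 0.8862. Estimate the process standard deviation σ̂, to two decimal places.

s̄ = (27 + 29 + 33 + 31 + 24 + 21 + 32 + 36 + 23 + 30 + 41 + 26 + 43 + 24) / 14 = 30.0000
σ̂ = s̄ / c₄ = 30.0000 / 0.8862 = 33.8524

33.85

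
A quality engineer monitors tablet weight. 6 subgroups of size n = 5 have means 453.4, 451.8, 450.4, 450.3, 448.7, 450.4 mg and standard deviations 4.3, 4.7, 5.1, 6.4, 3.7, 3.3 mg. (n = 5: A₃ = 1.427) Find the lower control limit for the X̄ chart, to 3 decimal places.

444.293

X̄̄ = (453.4 + 451.8 + 450.4 + 450.3 + 448.7 + 450.4) / 6 = 450.8333
s̄ = (4.3 + 4.7 + 5.1 + 6.4 + 3.7 + 3.3) / 6 = 4.5833
LCL = X̄̄ − A₃·s̄ = 450.8333 − 1.427 × 4.5833 = 444.2929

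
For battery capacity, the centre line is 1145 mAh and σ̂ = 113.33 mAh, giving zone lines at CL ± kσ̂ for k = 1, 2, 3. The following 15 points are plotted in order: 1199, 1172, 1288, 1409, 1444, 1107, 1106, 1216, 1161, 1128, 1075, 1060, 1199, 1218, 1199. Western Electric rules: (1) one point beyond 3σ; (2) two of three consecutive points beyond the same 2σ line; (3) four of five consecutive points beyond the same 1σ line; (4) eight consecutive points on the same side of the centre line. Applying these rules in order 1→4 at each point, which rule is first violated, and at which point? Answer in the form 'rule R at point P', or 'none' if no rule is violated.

Zone of each point (C = within 1σ̂, B = 1σ̂–2σ̂, A = 2σ̂–3σ̂, * = beyond 3σ̂; sign = side of CL): 1:+C, 2:+C, 3:+B, 4:+A, 5:+A, 6:-C, 7:-C, 8:+C, 9:+C, 10:-C, 11:-C, 12:-C, 13:+C, 14:+C, 15:+C
Rule 2 (two of three consecutive points beyond the same 2σ limit) is satisfied at point 5.

rule 2 at point 5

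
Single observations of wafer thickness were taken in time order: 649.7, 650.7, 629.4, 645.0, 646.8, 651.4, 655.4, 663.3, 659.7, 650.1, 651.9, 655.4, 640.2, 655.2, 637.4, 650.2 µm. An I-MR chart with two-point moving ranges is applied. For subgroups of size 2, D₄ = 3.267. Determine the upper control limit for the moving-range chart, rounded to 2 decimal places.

Moving ranges: 1.0, 21.3, 15.6, 1.8, 4.6, 4.0, 7.9, 3.6, 9.6, 1.8, 3.5, 15.2, 15.0, 17.8, 12.8; M̄R̄ = 135.5000 / 15 = 9.0333
UCL_MR = D₄·M̄R̄ = 3.267 × 9.0333 = 29.5119

29.51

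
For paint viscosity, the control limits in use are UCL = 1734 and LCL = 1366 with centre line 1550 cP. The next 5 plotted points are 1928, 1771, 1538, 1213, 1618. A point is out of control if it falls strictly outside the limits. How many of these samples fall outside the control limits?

Compare each point to [1366, 1734]: sample 1 = 1928 > UCL; sample 2 = 1771 > UCL; sample 4 = 1213 < LCL.

3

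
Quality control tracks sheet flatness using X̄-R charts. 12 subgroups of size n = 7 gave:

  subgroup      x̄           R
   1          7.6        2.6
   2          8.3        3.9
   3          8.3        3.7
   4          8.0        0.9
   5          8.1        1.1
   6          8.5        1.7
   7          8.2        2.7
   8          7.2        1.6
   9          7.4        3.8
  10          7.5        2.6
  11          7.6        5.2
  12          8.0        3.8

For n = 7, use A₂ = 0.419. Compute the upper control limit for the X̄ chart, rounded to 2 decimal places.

X̄̄ = (7.6 + 8.3 + 8.3 + 8.0 + 8.1 + 8.5 + 8.2 + 7.2 + 7.4 + 7.5 + 7.6 + 8.0) / 12 = 94.7000 / 12 = 7.8917
R̄ = (2.6 + 3.9 + 3.7 + 0.9 + 1.1 + 1.7 + 2.7 + 1.6 + 3.8 + 2.6 + 5.2 + 3.8) / 12 = 33.6000 / 12 = 2.8000
UCL = X̄̄ + A₂·R̄ = 7.8917 + 0.419 × 2.8000 = 9.0649

9.06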